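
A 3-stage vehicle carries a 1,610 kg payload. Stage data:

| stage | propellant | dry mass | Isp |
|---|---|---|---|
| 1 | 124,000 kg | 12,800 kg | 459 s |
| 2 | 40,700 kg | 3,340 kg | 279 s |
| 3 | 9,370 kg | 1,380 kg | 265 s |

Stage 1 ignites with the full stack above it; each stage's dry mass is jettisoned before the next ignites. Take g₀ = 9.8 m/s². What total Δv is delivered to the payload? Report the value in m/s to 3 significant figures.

Ignition mass of stage 1 = 124,000+12,800 + 40,700+3,340 + 9,370+1,380 + 1,610 = 193,200 kg.
Stage 1: m₀ = 193,200 kg, m_f = 193,200 − 124,000 = 69,200 kg; Δv = 459×9.8×ln(2.792) = 4498.2×1.0267 ≈ 4618 m/s.
Stage 2: m₀ = 56,400 kg, m_f = 56,400 − 40,700 = 15,700 kg; Δv = 279×9.8×ln(3.592) = 2734.2×1.2788 ≈ 3497 m/s.
Stage 3: m₀ = 12,360 kg, m_f = 12,360 − 9,370 = 2,990 kg; Δv = 265×9.8×ln(4.134) = 2597.0×1.4192 ≈ 3686 m/s.
Total Δv = 4618 + 3497 + 3686 = 11801 m/s.

Δv ≈ 11800 m/s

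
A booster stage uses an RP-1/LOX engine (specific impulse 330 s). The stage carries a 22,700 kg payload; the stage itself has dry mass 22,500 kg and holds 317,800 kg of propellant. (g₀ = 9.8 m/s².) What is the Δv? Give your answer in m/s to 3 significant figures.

Δv ≈ 6740 m/s

v_e = Isp · g₀ = 330 × 9.8 = 3234.0 m/s.
m₀ = payload + dry + propellant = 22,700 + 22,500 + 317,800 = 363,000 kg.
m_f = payload + dry = 22,700 + 22,500 = 45,200 kg.
Δv = v_e · ln(m₀/m_f) = 3234.0 × ln(8.031) = 3234.0 × 2.0833 ≈ 6737.4 m/s.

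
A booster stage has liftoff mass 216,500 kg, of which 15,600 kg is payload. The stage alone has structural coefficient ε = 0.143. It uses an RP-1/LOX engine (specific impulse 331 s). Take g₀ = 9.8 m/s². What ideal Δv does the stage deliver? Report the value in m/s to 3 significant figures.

Δv ≈ 5140 m/s

Stage wet mass = m₀ − payload = 216,500 − 15,600 = 200,900 kg.
Stage dry mass = ε × stage wet mass = 0.143 × 200,900 = 28,728.7 kg.
Burnout mass m_f = stage dry + payload = 28,728.7 + 15,600 = 44,328.7 kg.
v_e = Isp · g₀ = 331 × 9.8 = 3243.8 m/s.
By the Tsiolkovsky rocket equation, Δv = v_e · ln(216,500/44,328.7) = 3243.8 × ln(4.884) = 3243.8 × 1.5860 ≈ 5145 m/s.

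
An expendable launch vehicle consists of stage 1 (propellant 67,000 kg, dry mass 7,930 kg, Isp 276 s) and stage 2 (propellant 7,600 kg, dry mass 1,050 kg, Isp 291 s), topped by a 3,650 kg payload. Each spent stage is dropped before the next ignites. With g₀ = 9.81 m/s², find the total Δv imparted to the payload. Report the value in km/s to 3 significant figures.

Δv ≈ 6.70 km/s

Ignition mass of stage 1 = 67,000+7,930 + 7,600+1,050 + 3,650 = 87,230 kg.
Stage 1: m₀ = 87,230 kg, m_f = 87,230 − 67,000 = 20,230 kg; Δv = 276×9.81×ln(4.312) = 2707.6×1.4614 ≈ 3957 m/s.
Stage 2: m₀ = 12,300 kg, m_f = 12,300 − 7,600 = 4,700 kg; Δv = 291×9.81×ln(2.617) = 2854.7×0.9620 ≈ 2746 m/s.
Total Δv = 3957 + 2746 = 6703 m/s.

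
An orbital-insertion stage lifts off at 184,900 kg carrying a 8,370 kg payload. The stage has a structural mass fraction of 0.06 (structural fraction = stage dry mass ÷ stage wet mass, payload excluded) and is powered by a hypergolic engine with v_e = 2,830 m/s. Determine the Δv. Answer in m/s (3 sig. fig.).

Stage wet mass = m₀ − payload = 184,900 − 8,370 = 176,530 kg.
Stage dry mass = ε × stage wet mass = 0.06 × 176,530 = 10,591.8 kg.
Burnout mass m_f = stage dry + payload = 10,591.8 + 8,370 = 18,961.8 kg.
From the ideal rocket equation, Δv = v_e · ln(184,900/18,961.8) = 2830.0 × ln(9.751) = 2830.0 × 2.2774 ≈ 6445 m/s.

Δv ≈ 6450 m/s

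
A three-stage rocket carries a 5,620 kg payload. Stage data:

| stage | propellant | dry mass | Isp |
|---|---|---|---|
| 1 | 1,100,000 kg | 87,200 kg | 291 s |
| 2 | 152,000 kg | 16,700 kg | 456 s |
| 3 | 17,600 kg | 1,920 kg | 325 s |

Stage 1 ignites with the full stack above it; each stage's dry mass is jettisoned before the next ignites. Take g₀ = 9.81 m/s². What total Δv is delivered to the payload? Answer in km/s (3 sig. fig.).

Ignition mass of stage 1 = 1,100,000+87,200 + 152,000+16,700 + 17,600+1,920 + 5,620 = 1,381,040 kg.
Stage 1: m₀ = 1,381,040 kg, m_f = 1,381,040 − 1,100,000 = 281,040 kg; Δv = 291×9.81×ln(4.914) = 2854.7×1.5921 ≈ 4545 m/s.
Stage 2: m₀ = 193,840 kg, m_f = 193,840 − 152,000 = 41,840 kg; Δv = 456×9.81×ln(4.633) = 4473.4×1.5332 ≈ 6858 m/s.
Stage 3: m₀ = 25,140 kg, m_f = 25,140 − 17,600 = 7,540 kg; Δv = 325×9.81×ln(3.334) = 3188.2×1.2042 ≈ 3839 m/s.
Total Δv = 4545 + 6858 + 3839 = 15242 m/s.

Δv ≈ 15.2 km/s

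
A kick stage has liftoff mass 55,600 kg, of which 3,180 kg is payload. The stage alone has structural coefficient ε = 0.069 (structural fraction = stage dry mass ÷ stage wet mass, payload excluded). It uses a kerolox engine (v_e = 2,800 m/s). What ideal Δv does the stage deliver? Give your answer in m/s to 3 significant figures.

Δv ≈ 5880 m/s

Stage wet mass = m₀ − payload = 55,600 − 3,180 = 52,420 kg.
Stage dry mass = ε × stage wet mass = 0.069 × 52,420 = 3,616.98 kg.
Burnout mass m_f = stage dry + payload = 3,616.98 + 3,180 = 6,796.98 kg.
From the ideal rocket equation, Δv = v_e · ln(55,600/6,796.98) = 2800.0 × ln(8.18) = 2800.0 × 2.1017 ≈ 5885 m/s.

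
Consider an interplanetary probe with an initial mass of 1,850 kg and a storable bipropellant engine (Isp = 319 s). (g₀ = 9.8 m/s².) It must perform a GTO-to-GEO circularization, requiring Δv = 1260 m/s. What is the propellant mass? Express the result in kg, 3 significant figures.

propellant mass ≈ 614 kg

v_e = Isp · g₀ = 319 × 9.8 = 3126.2 m/s.
m₀/m_f = exp(Δv / v_e) = exp(1260 / 3126.2) = exp(0.4030) = 1.4964.
m_f = 1,850 / 1.4964 = 1,236.3 kg, so propellant = m₀ − m_f = 1,850 − 1,236.3 = 613.7 kg.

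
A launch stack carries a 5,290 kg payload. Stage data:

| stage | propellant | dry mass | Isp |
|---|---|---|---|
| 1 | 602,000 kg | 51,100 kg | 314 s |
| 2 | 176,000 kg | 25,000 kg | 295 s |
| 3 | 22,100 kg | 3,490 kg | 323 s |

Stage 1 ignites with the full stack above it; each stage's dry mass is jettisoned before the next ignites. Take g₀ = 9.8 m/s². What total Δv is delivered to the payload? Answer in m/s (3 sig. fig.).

Δv ≈ 11600 m/s

Ignition mass of stage 1 = 602,000+51,100 + 176,000+25,000 + 22,100+3,490 + 5,290 = 884,980 kg.
Stage 1: m₀ = 884,980 kg, m_f = 884,980 − 602,000 = 282,980 kg; Δv = 314×9.8×ln(3.127) = 3077.2×1.1402 ≈ 3509 m/s.
Stage 2: m₀ = 231,880 kg, m_f = 231,880 − 176,000 = 55,880 kg; Δv = 295×9.8×ln(4.15) = 2891.0×1.4230 ≈ 4114 m/s.
Stage 3: m₀ = 30,880 kg, m_f = 30,880 − 22,100 = 8,780 kg; Δv = 323×9.8×ln(3.517) = 3165.4×1.2576 ≈ 3981 m/s.
Total Δv = 3509 + 4114 + 3981 = 11604 m/s.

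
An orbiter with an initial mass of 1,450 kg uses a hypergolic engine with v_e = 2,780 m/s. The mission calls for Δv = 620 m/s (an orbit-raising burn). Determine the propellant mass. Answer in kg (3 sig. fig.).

m₀/m_f = exp(Δv / v_e) = exp(620 / 2780.0) = exp(0.2230) = 1.2498.
m_f = 1,450 / 1.2498 = 1,160.19 kg, so propellant = m₀ − m_f = 1,450 − 1,160.19 = 289.81 kg.

propellant mass ≈ 290 kg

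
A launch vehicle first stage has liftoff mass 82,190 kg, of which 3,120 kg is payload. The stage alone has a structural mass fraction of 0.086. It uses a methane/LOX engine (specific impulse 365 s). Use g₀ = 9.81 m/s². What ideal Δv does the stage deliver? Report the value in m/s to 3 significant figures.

Δv ≈ 7570 m/s

Stage wet mass = m₀ − payload = 82,190 − 3,120 = 79,070 kg.
Stage dry mass = ε × stage wet mass = 0.086 × 79,070 = 6,800.02 kg.
Burnout mass m_f = stage dry + payload = 6,800.02 + 3,120 = 9,920.02 kg.
v_e = Isp · g₀ = 365 × 9.81 = 3580.7 m/s.
By the Tsiolkovsky rocket equation, Δv = v_e · ln(82,190/9,920.02) = 3580.7 × ln(8.285) = 3580.7 × 2.1145 ≈ 7571 m/s.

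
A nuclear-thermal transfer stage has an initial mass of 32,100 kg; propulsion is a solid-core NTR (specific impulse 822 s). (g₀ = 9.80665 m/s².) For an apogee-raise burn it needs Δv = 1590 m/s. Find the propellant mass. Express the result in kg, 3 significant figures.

v_e = Isp · g₀ = 822 × 9.80665 = 8061.1 m/s.
By the Tsiolkovsky rocket equation, m₀/m_f = exp(Δv / v_e) = exp(1590 / 8061.1) = exp(0.1972) = 1.2180.
m_f = 32,100 / 1.2180 = 26,354.7 kg, so propellant = m₀ − m_f = 32,100 − 26,354.7 = 5,745.3 kg.

propellant mass ≈ 5750 kg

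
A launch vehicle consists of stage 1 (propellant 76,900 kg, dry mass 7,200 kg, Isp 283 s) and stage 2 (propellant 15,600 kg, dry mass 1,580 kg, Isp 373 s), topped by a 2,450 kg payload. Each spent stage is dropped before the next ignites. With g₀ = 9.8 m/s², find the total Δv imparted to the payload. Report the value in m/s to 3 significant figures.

Δv ≈ 9540 m/s

Ignition mass of stage 1 = 76,900+7,200 + 15,600+1,580 + 2,450 = 103,730 kg.
Stage 1: m₀ = 103,730 kg, m_f = 103,730 − 76,900 = 26,830 kg; Δv = 283×9.8×ln(3.866) = 2773.4×1.3523 ≈ 3750 m/s.
Stage 2: m₀ = 19,630 kg, m_f = 19,630 − 15,600 = 4,030 kg; Δv = 373×9.8×ln(4.871) = 3655.4×1.5833 ≈ 5788 m/s.
Total Δv = 3750 + 5788 = 9538 m/s.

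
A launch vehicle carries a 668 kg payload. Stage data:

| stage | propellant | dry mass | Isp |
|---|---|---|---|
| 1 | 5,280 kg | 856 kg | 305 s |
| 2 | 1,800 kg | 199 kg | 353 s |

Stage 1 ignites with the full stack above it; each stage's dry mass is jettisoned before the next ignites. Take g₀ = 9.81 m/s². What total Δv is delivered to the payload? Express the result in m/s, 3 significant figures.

Ignition mass of stage 1 = 5,280+856 + 1,800+199 + 668 = 8,803 kg.
Stage 1: m₀ = 8,803 kg, m_f = 8,803 − 5,280 = 3,523 kg; Δv = 305×9.81×ln(2.499) = 2992.1×0.9158 ≈ 2740 m/s.
Stage 2: m₀ = 2,667 kg, m_f = 2,667 − 1,800 = 867 kg; Δv = 353×9.81×ln(3.076) = 3462.9×1.1237 ≈ 3891 m/s.
Total Δv = 2740 + 3891 = 6631 m/s.

Δv ≈ 6630 m/s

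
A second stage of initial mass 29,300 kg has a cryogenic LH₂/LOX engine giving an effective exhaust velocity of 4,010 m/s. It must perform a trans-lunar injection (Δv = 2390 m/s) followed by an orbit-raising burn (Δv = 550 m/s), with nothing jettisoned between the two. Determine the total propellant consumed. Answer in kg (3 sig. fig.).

total propellant consumed ≈ 15200 kg

After the first burn: m = 29300 × exp(−2390/4010.0) = 29300 × 0.55101 = 16,144.6 kg.
After the second burn: m = 16,144.6 × exp(−550/4010.0) = 16,144.6 × 0.87183 = 14,075.3 kg.
Total propellant = m₀ − m_final = 29300 − 14,075.3 = 15,224.7 kg.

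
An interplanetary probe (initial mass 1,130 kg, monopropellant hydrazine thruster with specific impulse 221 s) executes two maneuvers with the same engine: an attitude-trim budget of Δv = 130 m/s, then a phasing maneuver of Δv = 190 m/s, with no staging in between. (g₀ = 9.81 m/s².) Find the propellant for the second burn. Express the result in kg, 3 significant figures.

v_e = Isp · g₀ = 221 × 9.81 = 2168.0 m/s.
After the first burn: m = 1130 × exp(−130/2168.0) = 1130 × 0.94180 = 1,064.23 kg.
After the second burn: m = 1,064.23 × exp(−190/2168.0) = 1,064.23 × 0.91609 = 974.93 kg.
Second-burn propellant = 1,064.23 − 974.93 = 89.3 kg.

propellant for the second burn ≈ 89.3 kg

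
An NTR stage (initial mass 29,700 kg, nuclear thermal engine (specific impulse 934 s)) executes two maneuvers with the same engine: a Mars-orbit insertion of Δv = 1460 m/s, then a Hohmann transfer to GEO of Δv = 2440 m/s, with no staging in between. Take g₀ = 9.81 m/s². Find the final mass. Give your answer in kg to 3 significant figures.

v_e = Isp · g₀ = 934 × 9.81 = 9162.5 m/s.
After the first burn: m = 29700 × exp(−1460/9162.5) = 29700 × 0.85270 = 25,325.2 kg.
After the second burn: m = 25,325.2 × exp(−2440/9162.5) = 25,325.2 × 0.76621 = 19,404.4 kg.

final mass ≈ 19400 kg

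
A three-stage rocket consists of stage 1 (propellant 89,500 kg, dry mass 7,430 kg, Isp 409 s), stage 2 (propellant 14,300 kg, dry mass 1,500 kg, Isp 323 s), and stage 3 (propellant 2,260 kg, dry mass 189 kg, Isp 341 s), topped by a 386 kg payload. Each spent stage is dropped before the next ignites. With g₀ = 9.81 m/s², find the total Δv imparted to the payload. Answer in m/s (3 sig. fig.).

Ignition mass of stage 1 = 89,500+7,430 + 14,300+1,500 + 2,260+189 + 386 = 115,565 kg.
Stage 1: m₀ = 115,565 kg, m_f = 115,565 − 89,500 = 26,065 kg; Δv = 409×9.81×ln(4.434) = 4012.3×1.4892 ≈ 5975 m/s.
Stage 2: m₀ = 18,635 kg, m_f = 18,635 − 14,300 = 4,335 kg; Δv = 323×9.81×ln(4.299) = 3168.6×1.4583 ≈ 4621 m/s.
Stage 3: m₀ = 2,835 kg, m_f = 2,835 − 2,260 = 575 kg; Δv = 341×9.81×ln(4.93) = 3345.2×1.5954 ≈ 5337 m/s.
Total Δv = 5975 + 4621 + 5337 = 15933 m/s.

Δv ≈ 15900 m/s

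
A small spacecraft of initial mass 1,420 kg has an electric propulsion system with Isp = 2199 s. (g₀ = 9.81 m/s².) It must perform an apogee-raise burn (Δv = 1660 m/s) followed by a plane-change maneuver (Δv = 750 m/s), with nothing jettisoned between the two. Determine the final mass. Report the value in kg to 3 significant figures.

final mass ≈ 1270 kg

v_e = Isp · g₀ = 2199 × 9.81 = 21572.2 m/s.
After the first burn: m = 1420 × exp(−1660/21572.2) = 1420 × 0.92594 = 1,314.83 kg.
After the second burn: m = 1,314.83 × exp(−750/21572.2) = 1,314.83 × 0.96583 = 1,269.9 kg.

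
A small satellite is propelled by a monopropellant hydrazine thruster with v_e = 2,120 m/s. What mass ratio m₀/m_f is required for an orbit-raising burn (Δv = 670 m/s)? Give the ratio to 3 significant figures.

By the Tsiolkovsky rocket equation, m₀/m_f = exp(Δv / v_e) = exp(670 / 2120.0) = exp(0.3160) = 1.3717.

mass ratio ≈ 1.37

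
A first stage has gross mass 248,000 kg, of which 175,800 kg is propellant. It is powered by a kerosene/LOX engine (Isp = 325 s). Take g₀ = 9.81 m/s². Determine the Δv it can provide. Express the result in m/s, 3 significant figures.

v_e = Isp · g₀ = 325 × 9.81 = 3188.2 m/s.
m_f = m₀ − m_prop = 248,000 − 175,800 = 72,200 kg.
Δv = v_e · ln(m₀/m_f) = 3188.2 × ln(3.435) = 3188.2 × 1.2340 ≈ 3934.3 m/s.

Δv ≈ 3930 m/s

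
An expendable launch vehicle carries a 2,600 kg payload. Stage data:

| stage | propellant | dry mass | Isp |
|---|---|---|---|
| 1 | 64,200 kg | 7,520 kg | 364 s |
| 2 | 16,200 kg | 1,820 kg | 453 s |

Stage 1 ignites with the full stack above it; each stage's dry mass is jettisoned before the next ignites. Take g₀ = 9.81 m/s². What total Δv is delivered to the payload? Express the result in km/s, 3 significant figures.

Δv ≈ 11.1 km/s

Ignition mass of stage 1 = 64,200+7,520 + 16,200+1,820 + 2,600 = 92,340 kg.
Stage 1: m₀ = 92,340 kg, m_f = 92,340 − 64,200 = 28,140 kg; Δv = 364×9.81×ln(3.281) = 3570.8×1.1883 ≈ 4243 m/s.
Stage 2: m₀ = 20,620 kg, m_f = 20,620 − 16,200 = 4,420 kg; Δv = 453×9.81×ln(4.665) = 4443.9×1.5401 ≈ 6844 m/s.
Total Δv = 4243 + 6844 = 11087 m/s.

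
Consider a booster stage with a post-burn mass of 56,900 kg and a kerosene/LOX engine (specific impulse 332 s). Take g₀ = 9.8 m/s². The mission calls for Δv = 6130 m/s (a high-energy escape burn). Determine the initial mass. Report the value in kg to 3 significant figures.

v_e = Isp · g₀ = 332 × 9.8 = 3253.6 m/s.
By the Tsiolkovsky rocket equation, m₀/m_f = exp(Δv / v_e) = exp(6130 / 3253.6) = exp(1.8841) = 6.5802.
m₀ = m_f × 6.5802 = 56,900 × 6.5802 = 374,413 kg.

initial mass ≈ 374000 kg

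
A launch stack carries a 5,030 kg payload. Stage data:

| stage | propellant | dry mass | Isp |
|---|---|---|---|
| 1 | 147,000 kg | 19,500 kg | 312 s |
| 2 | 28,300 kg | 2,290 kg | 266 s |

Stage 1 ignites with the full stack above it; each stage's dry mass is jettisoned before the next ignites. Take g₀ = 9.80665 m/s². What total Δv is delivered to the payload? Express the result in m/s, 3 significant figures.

Ignition mass of stage 1 = 147,000+19,500 + 28,300+2,290 + 5,030 = 202,120 kg.
Stage 1: m₀ = 202,120 kg, m_f = 202,120 − 147,000 = 55,120 kg; Δv = 312×9.80665×ln(3.667) = 3059.7×1.2993 ≈ 3976 m/s.
Stage 2: m₀ = 35,620 kg, m_f = 35,620 − 28,300 = 7,320 kg; Δv = 266×9.80665×ln(4.866) = 2608.6×1.5823 ≈ 4128 m/s.
Total Δv = 3976 + 4128 = 8104 m/s.

Δv ≈ 8100 m/s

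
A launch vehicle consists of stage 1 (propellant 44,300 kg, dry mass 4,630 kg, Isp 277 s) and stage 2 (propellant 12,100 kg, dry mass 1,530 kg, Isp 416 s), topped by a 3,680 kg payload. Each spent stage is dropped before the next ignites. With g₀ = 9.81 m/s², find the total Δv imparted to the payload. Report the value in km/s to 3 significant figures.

Δv ≈ 7.90 km/s

Ignition mass of stage 1 = 44,300+4,630 + 12,100+1,530 + 3,680 = 66,240 kg.
Stage 1: m₀ = 66,240 kg, m_f = 66,240 − 44,300 = 21,940 kg; Δv = 277×9.81×ln(3.019) = 2717.4×1.1050 ≈ 3003 m/s.
Stage 2: m₀ = 17,310 kg, m_f = 17,310 − 12,100 = 5,210 kg; Δv = 416×9.81×ln(3.322) = 4081.0×1.2007 ≈ 4900 m/s.
Total Δv = 3003 + 4900 = 7903 m/s.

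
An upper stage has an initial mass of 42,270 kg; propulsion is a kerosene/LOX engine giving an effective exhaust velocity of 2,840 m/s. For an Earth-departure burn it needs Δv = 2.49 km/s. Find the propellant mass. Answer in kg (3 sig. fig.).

By the Tsiolkovsky rocket equation, m₀/m_f = exp(Δv / v_e) = exp(2490 / 2840.0) = exp(0.8768) = 2.4031.
m_f = 42,270 / 2.4031 = 17,589.8 kg, so propellant = m₀ − m_f = 42,270 − 17,589.8 = 24,680.2 kg.

propellant mass ≈ 24700 kg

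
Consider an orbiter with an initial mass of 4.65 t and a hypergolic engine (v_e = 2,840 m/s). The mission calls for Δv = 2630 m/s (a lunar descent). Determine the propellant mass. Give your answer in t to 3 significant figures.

By the Tsiolkovsky rocket equation, m₀/m_f = exp(Δv / v_e) = exp(2630 / 2840.0) = exp(0.9261) = 2.5245.
m_f = 4.65 / 2.5245 = 1.84195 t, so propellant = m₀ − m_f = 4.65 − 1.84195 = 2.80805 t.

propellant mass ≈ 2.81 t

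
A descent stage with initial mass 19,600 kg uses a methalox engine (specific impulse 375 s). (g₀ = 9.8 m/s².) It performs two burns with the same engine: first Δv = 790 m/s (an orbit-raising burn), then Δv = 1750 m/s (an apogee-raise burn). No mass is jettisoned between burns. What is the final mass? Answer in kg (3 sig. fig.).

v_e = Isp · g₀ = 375 × 9.8 = 3675.0 m/s.
After the first burn: m = 19600 × exp(−790/3675.0) = 19600 × 0.80657 = 15,808.8 kg.
After the second burn: m = 15,808.8 × exp(−1750/3675.0) = 15,808.8 × 0.62115 = 9,819.64 kg.

final mass ≈ 9820 kg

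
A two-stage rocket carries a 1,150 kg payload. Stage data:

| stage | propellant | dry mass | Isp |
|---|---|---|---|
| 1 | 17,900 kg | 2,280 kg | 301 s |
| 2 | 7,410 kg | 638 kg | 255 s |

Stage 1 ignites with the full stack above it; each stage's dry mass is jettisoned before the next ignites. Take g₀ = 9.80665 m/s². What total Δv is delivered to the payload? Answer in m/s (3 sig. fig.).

Δv ≈ 6870 m/s

Ignition mass of stage 1 = 17,900+2,280 + 7,410+638 + 1,150 = 29,378 kg.
Stage 1: m₀ = 29,378 kg, m_f = 29,378 − 17,900 = 11,478 kg; Δv = 301×9.80665×ln(2.56) = 2951.8×0.9398 ≈ 2774 m/s.
Stage 2: m₀ = 9,198 kg, m_f = 9,198 − 7,410 = 1,788 kg; Δv = 255×9.80665×ln(5.144) = 2500.7×1.6379 ≈ 4096 m/s.
Total Δv = 2774 + 4096 = 6870 m/s.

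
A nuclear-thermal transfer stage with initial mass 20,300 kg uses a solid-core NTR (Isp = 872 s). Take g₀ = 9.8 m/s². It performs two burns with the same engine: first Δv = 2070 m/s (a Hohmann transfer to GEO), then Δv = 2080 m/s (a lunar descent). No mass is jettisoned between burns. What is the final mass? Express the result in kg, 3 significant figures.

final mass ≈ 12500 kg

v_e = Isp · g₀ = 872 × 9.8 = 8545.6 m/s.
After the first burn: m = 20300 × exp(−2070/8545.6) = 20300 × 0.78488 = 15,933.1 kg.
After the second burn: m = 15,933.1 × exp(−2080/8545.6) = 15,933.1 × 0.78396 = 12,490.9 kg.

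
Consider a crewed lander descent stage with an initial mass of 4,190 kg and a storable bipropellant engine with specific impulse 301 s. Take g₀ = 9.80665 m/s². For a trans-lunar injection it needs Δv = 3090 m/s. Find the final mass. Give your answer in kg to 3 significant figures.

v_e = Isp · g₀ = 301 × 9.80665 = 2951.8 m/s.
Rocket equation: m₀/m_f = exp(Δv / v_e) = exp(3090 / 2951.8) = exp(1.0468) = 2.8486.
m_f = m₀ / 2.8486 = 4,190 / 2.8486 = 1,470.9 kg.

final mass ≈ 1470 kg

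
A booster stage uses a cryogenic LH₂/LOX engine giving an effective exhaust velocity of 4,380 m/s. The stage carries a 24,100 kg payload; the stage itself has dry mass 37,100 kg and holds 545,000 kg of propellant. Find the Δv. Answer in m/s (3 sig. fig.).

m₀ = payload + dry + propellant = 24,100 + 37,100 + 545,000 = 606,200 kg.
m_f = payload + dry = 24,100 + 37,100 = 61,200 kg.
Δv = v_e · ln(m₀/m_f) = 4380.0 × ln(9.905) = 4380.0 × 2.2931 ≈ 10043.6 m/s.

Δv ≈ 10000 m/s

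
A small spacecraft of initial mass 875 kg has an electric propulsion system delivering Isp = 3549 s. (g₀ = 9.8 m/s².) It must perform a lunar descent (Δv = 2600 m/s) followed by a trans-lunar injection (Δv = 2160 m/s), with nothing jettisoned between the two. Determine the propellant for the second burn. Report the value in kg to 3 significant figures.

v_e = Isp · g₀ = 3549 × 9.8 = 34780.2 m/s.
After the first burn: m = 875 × exp(−2600/34780.2) = 875 × 0.92797 = 811.974 kg.
After the second burn: m = 811.974 × exp(−2160/34780.2) = 811.974 × 0.93978 = 763.077 kg.
Second-burn propellant = 811.974 − 763.077 = 48.897 kg.

propellant for the second burn ≈ 48.9 kg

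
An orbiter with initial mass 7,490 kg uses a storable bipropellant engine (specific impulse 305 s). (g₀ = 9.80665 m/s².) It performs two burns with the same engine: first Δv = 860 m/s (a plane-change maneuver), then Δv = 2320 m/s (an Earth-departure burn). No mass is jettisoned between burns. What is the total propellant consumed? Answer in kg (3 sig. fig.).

total propellant consumed ≈ 4900 kg

v_e = Isp · g₀ = 305 × 9.80665 = 2991.0 m/s.
After the first burn: m = 7490 × exp(−860/2991.0) = 7490 × 0.75012 = 5,618.4 kg.
After the second burn: m = 5,618.4 × exp(−2320/2991.0) = 5,618.4 × 0.46040 = 2,586.71 kg.
Total propellant = m₀ − m_final = 7490 − 2,586.71 = 4,903.29 kg.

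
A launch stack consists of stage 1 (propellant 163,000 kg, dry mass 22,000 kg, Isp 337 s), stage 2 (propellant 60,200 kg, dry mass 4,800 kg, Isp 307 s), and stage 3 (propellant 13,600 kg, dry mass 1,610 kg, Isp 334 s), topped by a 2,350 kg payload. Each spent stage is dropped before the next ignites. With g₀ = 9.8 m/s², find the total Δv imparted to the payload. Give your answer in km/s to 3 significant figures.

Δv ≈ 11.9 km/s

Ignition mass of stage 1 = 163,000+22,000 + 60,200+4,800 + 13,600+1,610 + 2,350 = 267,560 kg.
Stage 1: m₀ = 267,560 kg, m_f = 267,560 − 163,000 = 104,560 kg; Δv = 337×9.8×ln(2.559) = 3302.6×0.9396 ≈ 3103 m/s.
Stage 2: m₀ = 82,560 kg, m_f = 82,560 − 60,200 = 22,360 kg; Δv = 307×9.8×ln(3.692) = 3008.6×1.3063 ≈ 3930 m/s.
Stage 3: m₀ = 17,560 kg, m_f = 17,560 − 13,600 = 3,960 kg; Δv = 334×9.8×ln(4.434) = 3273.2×1.4894 ≈ 4875 m/s.
Total Δv = 3103 + 3930 + 4875 = 11908 m/s.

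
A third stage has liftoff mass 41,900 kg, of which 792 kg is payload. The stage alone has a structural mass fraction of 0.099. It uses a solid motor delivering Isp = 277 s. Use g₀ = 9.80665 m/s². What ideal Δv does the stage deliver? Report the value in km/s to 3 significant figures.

Δv ≈ 5.85 km/s

Stage wet mass = m₀ − payload = 41,900 − 792 = 41,108 kg.
Stage dry mass = ε × stage wet mass = 0.099 × 41,108 = 4,069.69 kg.
Burnout mass m_f = stage dry + payload = 4,069.69 + 792 = 4,861.69 kg.
v_e = Isp · g₀ = 277 × 9.80665 = 2716.4 m/s.
Δv = v_e · ln(41,900/4,861.69) = 2716.4 × ln(8.618) = 2716.4 × 2.1539 ≈ 5851 m/s.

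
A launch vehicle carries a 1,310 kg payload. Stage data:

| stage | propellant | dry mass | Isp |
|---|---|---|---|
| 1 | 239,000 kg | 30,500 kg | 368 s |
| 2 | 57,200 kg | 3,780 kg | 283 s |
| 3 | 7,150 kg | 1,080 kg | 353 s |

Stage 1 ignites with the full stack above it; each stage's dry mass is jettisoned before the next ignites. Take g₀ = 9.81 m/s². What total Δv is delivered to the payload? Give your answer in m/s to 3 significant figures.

Ignition mass of stage 1 = 239,000+30,500 + 57,200+3,780 + 7,150+1,080 + 1,310 = 340,020 kg.
Stage 1: m₀ = 340,020 kg, m_f = 340,020 − 239,000 = 101,020 kg; Δv = 368×9.81×ln(3.366) = 3610.1×1.2137 ≈ 4382 m/s.
Stage 2: m₀ = 70,520 kg, m_f = 70,520 − 57,200 = 13,320 kg; Δv = 283×9.81×ln(5.294) = 2776.2×1.6666 ≈ 4627 m/s.
Stage 3: m₀ = 9,540 kg, m_f = 9,540 − 7,150 = 2,390 kg; Δv = 353×9.81×ln(3.992) = 3462.9×1.3842 ≈ 4793 m/s.
Total Δv = 4382 + 4627 + 4793 = 13802 m/s.

Δv ≈ 13800 m/s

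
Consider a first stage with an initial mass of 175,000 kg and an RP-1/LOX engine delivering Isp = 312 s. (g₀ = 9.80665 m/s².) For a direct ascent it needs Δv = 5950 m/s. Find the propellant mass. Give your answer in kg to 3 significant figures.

propellant mass ≈ 150000 kg

v_e = Isp · g₀ = 312 × 9.80665 = 3059.7 m/s.
From the ideal rocket equation, m₀/m_f = exp(Δv / v_e) = exp(5950 / 3059.7) = exp(1.9447) = 6.9912.
m_f = 175,000 / 6.9912 = 25,031.5 kg, so propellant = m₀ − m_f = 175,000 − 25,031.5 = 149,968.5 kg.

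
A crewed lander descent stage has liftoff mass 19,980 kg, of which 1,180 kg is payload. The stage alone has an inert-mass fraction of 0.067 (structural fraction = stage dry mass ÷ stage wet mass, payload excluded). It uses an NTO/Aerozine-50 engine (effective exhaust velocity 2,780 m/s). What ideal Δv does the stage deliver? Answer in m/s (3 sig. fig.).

Stage wet mass = m₀ − payload = 19,980 − 1,180 = 18,800 kg.
Stage dry mass = ε × stage wet mass = 0.067 × 18,800 = 1,259.6 kg.
Burnout mass m_f = stage dry + payload = 1,259.6 + 1,180 = 2,439.6 kg.
By the Tsiolkovsky rocket equation, Δv = v_e · ln(19,980/2,439.6) = 2780.0 × ln(8.19) = 2780.0 × 2.1029 ≈ 5846 m/s.

Δv ≈ 5850 m/s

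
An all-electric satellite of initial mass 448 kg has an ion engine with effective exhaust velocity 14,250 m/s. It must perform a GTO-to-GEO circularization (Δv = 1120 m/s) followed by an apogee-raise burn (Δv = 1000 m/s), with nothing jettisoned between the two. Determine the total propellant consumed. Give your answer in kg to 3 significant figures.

total propellant consumed ≈ 61.9 kg

After the first burn: m = 448 × exp(−1120/14250.0) = 448 × 0.92441 = 414.136 kg.
After the second burn: m = 414.136 × exp(−1000/14250.0) = 414.136 × 0.93223 = 386.07 kg.
Total propellant = m₀ − m_final = 448 − 386.07 = 61.93 kg.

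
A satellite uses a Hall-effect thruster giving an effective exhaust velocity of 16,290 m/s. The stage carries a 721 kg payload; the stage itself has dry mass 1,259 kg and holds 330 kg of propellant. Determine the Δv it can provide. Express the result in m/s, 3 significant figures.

Δv ≈ 2510 m/s

m₀ = payload + dry + propellant = 721 + 1,259 + 330 = 2,310 kg.
m_f = payload + dry = 721 + 1,259 = 1,980 kg.
By the Tsiolkovsky rocket equation, Δv = v_e · ln(m₀/m_f) = 16290.0 × ln(1.167) = 16290.0 × 0.1542 ≈ 2511.1 m/s.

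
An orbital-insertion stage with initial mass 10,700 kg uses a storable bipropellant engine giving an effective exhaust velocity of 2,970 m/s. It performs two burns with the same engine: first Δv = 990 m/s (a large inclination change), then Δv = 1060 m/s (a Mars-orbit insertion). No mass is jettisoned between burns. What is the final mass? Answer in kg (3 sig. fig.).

final mass ≈ 5370 kg

After the first burn: m = 10700 × exp(−990/2970.0) = 10700 × 0.71653 = 7,666.87 kg.
After the second burn: m = 7,666.87 × exp(−1060/2970.0) = 7,666.87 × 0.69984 = 5,365.58 kg.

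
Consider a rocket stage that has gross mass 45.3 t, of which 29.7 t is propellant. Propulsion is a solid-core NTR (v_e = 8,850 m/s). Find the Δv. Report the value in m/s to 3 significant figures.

m_f = m₀ − m_prop = 45.3 − 29.7 = 15.6 t.
From the ideal rocket equation, Δv = v_e · ln(m₀/m_f) = 8850.0 × ln(2.904) = 8850.0 × 1.0660 ≈ 9434.4 m/s.

Δv ≈ 9430 m/s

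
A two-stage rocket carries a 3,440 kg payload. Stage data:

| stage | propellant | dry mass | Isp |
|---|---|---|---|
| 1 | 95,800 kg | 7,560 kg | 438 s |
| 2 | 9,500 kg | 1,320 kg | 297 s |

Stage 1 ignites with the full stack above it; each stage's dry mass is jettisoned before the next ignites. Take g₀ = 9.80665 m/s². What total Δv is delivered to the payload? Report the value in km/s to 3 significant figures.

Ignition mass of stage 1 = 95,800+7,560 + 9,500+1,320 + 3,440 = 117,620 kg.
Stage 1: m₀ = 117,620 kg, m_f = 117,620 − 95,800 = 21,820 kg; Δv = 438×9.80665×ln(5.39) = 4295.3×1.6846 ≈ 7236 m/s.
Stage 2: m₀ = 14,260 kg, m_f = 14,260 − 9,500 = 4,760 kg; Δv = 297×9.80665×ln(2.996) = 2912.6×1.0972 ≈ 3196 m/s.
Total Δv = 7236 + 3196 = 10432 m/s.

Δv ≈ 10.4 km/s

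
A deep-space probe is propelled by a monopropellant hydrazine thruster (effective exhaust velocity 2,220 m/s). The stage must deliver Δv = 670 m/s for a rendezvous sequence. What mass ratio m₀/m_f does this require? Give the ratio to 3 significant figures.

Using Δv = v_e ln(m₀/m_f): m₀/m_f = exp(Δv / v_e) = exp(670 / 2220.0) = exp(0.3018) = 1.3523.

mass ratio ≈ 1.35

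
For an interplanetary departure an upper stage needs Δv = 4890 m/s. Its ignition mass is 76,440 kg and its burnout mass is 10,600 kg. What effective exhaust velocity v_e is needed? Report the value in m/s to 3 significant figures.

v_e ≈ 2480 m/s

ln(m₀/m_f) = ln(76440/10600) = ln(7.211) = 1.9757.
By the Tsiolkovsky rocket equation, v_e = Δv / ln(m₀/m_f) = 4890 / 1.9757 = 2475.1 m/s.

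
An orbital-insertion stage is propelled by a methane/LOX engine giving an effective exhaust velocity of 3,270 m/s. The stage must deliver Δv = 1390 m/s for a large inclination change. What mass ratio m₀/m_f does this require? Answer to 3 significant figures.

mass ratio ≈ 1.53

Using Δv = v_e ln(m₀/m_f): m₀/m_f = exp(Δv / v_e) = exp(1390 / 3270.0) = exp(0.4251) = 1.5297.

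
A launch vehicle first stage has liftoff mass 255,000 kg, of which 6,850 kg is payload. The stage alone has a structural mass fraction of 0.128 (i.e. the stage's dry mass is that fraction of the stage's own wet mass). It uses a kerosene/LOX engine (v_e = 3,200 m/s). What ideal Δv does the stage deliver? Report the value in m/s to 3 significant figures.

Δv ≈ 6040 m/s

Stage wet mass = m₀ − payload = 255,000 − 6,850 = 248,150 kg.
Stage dry mass = ε × stage wet mass = 0.128 × 248,150 = 31,763.2 kg.
Burnout mass m_f = stage dry + payload = 31,763.2 + 6,850 = 38,613.2 kg.
Using Δv = v_e ln(m₀/m_f): Δv = v_e · ln(255,000/38,613.2) = 3200.0 × ln(6.604) = 3200.0 × 1.8877 ≈ 6041 m/s.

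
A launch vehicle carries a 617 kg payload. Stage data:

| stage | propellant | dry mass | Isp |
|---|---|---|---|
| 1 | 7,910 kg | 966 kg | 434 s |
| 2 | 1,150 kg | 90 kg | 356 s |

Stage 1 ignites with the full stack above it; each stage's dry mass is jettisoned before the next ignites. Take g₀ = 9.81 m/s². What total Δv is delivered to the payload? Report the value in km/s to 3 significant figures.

Ignition mass of stage 1 = 7,910+966 + 1,150+90 + 617 = 10,733 kg.
Stage 1: m₀ = 10,733 kg, m_f = 10,733 − 7,910 = 2,823 kg; Δv = 434×9.81×ln(3.802) = 4257.5×1.3355 ≈ 5686 m/s.
Stage 2: m₀ = 1,857 kg, m_f = 1,857 − 1,150 = 707 kg; Δv = 356×9.81×ln(2.627) = 3492.4×0.9657 ≈ 3373 m/s.
Total Δv = 5686 + 3373 = 9059 m/s.

Δv ≈ 9.06 km/s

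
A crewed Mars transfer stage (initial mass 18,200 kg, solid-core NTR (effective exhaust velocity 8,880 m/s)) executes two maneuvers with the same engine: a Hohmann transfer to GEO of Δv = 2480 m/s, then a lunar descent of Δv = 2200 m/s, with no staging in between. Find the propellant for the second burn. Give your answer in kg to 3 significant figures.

After the first burn: m = 18200 × exp(−2480/8880.0) = 18200 × 0.75633 = 13,765.2 kg.
After the second burn: m = 13,765.2 × exp(−2200/8880.0) = 13,765.2 × 0.78056 = 10,744.6 kg.
Second-burn propellant = 13,765.2 − 10,744.6 = 3,020.6 kg.

propellant for the second burn ≈ 3020 kg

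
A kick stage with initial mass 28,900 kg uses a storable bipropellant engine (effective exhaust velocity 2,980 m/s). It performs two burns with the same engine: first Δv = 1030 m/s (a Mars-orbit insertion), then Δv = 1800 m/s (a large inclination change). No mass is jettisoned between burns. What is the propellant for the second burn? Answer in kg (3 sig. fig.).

propellant for the second burn ≈ 9270 kg

After the first burn: m = 28900 × exp(−1030/2980.0) = 28900 × 0.70777 = 20,454.6 kg.
After the second burn: m = 20,454.6 × exp(−1800/2980.0) = 20,454.6 × 0.54661 = 11,180.7 kg.
Second-burn propellant = 20,454.6 − 11,180.7 = 9,273.9 kg.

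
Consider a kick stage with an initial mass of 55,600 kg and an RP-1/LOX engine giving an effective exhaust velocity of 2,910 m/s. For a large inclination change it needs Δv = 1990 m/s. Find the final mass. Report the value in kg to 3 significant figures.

final mass ≈ 28100 kg

Using Δv = v_e ln(m₀/m_f): m₀/m_f = exp(Δv / v_e) = exp(1990 / 2910.0) = exp(0.6838) = 1.9815.
m_f = m₀ / 1.9815 = 55,600 / 1.9815 = 28,059.6 kg.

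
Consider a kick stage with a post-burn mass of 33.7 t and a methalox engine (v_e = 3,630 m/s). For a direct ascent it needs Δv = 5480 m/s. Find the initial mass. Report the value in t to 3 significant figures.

initial mass ≈ 152 t

Using Δv = v_e ln(m₀/m_f): m₀/m_f = exp(Δv / v_e) = exp(5480 / 3630.0) = exp(1.5096) = 4.5251.
m₀ = m_f × 4.5251 = 33.7 × 4.5251 = 152.496 t.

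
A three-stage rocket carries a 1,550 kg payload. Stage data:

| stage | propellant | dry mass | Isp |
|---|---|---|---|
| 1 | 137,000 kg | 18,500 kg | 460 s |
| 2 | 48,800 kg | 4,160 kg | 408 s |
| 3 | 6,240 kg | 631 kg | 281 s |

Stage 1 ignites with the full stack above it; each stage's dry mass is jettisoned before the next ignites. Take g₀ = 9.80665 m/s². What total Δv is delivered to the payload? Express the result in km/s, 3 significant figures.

Δv ≈ 14.6 km/s

Ignition mass of stage 1 = 137,000+18,500 + 48,800+4,160 + 6,240+631 + 1,550 = 216,881 kg.
Stage 1: m₀ = 216,881 kg, m_f = 216,881 − 137,000 = 79,881 kg; Δv = 460×9.80665×ln(2.715) = 4511.1×0.9988 ≈ 4506 m/s.
Stage 2: m₀ = 61,381 kg, m_f = 61,381 − 48,800 = 12,581 kg; Δv = 408×9.80665×ln(4.879) = 4001.1×1.5849 ≈ 6341 m/s.
Stage 3: m₀ = 8,421 kg, m_f = 8,421 − 6,240 = 2,181 kg; Δv = 281×9.80665×ln(3.861) = 2755.7×1.3509 ≈ 3723 m/s.
Total Δv = 4506 + 6341 + 3723 = 14570 m/s.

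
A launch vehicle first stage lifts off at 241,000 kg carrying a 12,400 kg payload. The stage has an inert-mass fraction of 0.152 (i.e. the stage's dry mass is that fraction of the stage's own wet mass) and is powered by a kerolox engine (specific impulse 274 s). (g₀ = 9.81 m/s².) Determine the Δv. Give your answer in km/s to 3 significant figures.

Stage wet mass = m₀ − payload = 241,000 − 12,400 = 228,600 kg.
Stage dry mass = ε × stage wet mass = 0.152 × 228,600 = 34,747.2 kg.
Burnout mass m_f = stage dry + payload = 34,747.2 + 12,400 = 47,147.2 kg.
v_e = Isp · g₀ = 274 × 9.81 = 2687.9 m/s.
Rocket equation: Δv = v_e · ln(241,000/47,147.2) = 2687.9 × ln(5.112) = 2687.9 × 1.6315 ≈ 4385 m/s.

Δv ≈ 4.39 km/s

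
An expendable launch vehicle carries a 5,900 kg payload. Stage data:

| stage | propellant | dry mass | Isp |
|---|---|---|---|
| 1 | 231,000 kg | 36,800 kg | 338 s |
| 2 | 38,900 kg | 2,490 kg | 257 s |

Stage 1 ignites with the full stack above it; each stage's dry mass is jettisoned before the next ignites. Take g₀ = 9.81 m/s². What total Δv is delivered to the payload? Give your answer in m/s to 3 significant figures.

Ignition mass of stage 1 = 231,000+36,800 + 38,900+2,490 + 5,900 = 315,090 kg.
Stage 1: m₀ = 315,090 kg, m_f = 315,090 − 231,000 = 84,090 kg; Δv = 338×9.81×ln(3.747) = 3315.8×1.3210 ≈ 4380 m/s.
Stage 2: m₀ = 47,290 kg, m_f = 47,290 − 38,900 = 8,390 kg; Δv = 257×9.81×ln(5.636) = 2521.2×1.7293 ≈ 4360 m/s.
Total Δv = 4380 + 4360 = 8740 m/s.

Δv ≈ 8740 m/s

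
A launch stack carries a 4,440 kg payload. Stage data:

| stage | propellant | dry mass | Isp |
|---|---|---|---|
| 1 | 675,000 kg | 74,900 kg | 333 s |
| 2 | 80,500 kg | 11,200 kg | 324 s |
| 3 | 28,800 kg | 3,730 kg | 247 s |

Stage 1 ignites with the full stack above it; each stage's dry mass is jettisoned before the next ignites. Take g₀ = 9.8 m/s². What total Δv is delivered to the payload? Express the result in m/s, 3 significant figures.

Ignition mass of stage 1 = 675,000+74,900 + 80,500+11,200 + 28,800+3,730 + 4,440 = 878,570 kg.
Stage 1: m₀ = 878,570 kg, m_f = 878,570 − 675,000 = 203,570 kg; Δv = 333×9.8×ln(4.316) = 3263.4×1.4623 ≈ 4772 m/s.
Stage 2: m₀ = 128,670 kg, m_f = 128,670 − 80,500 = 48,170 kg; Δv = 324×9.8×ln(2.671) = 3175.2×0.9825 ≈ 3120 m/s.
Stage 3: m₀ = 36,970 kg, m_f = 36,970 − 28,800 = 8,170 kg; Δv = 247×9.8×ln(4.525) = 2420.6×1.5096 ≈ 3654 m/s.
Total Δv = 4772 + 3120 + 3654 = 11546 m/s.

Δv ≈ 11500 m/s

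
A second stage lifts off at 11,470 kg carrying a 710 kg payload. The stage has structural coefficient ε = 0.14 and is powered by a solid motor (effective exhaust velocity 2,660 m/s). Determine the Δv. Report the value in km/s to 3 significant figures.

Δv ≈ 4.37 km/s

Stage wet mass = m₀ − payload = 11,470 − 710 = 10,760 kg.
Stage dry mass = ε × stage wet mass = 0.14 × 10,760 = 1,506.4 kg.
Burnout mass m_f = stage dry + payload = 1,506.4 + 710 = 2,216.4 kg.
Δv = v_e · ln(11,470/2,216.4) = 2660.0 × ln(5.175) = 2660.0 × 1.6439 ≈ 4373 m/s.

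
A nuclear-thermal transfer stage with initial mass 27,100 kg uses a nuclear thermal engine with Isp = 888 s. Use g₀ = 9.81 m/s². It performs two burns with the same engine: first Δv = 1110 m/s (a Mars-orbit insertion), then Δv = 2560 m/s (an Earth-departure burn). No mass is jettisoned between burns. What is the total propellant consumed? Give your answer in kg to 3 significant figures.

v_e = Isp · g₀ = 888 × 9.81 = 8711.3 m/s.
After the first burn: m = 27100 × exp(−1110/8711.3) = 27100 × 0.88036 = 23,857.8 kg.
After the second burn: m = 23,857.8 × exp(−2560/8711.3) = 23,857.8 × 0.74537 = 17,782.9 kg.
Total propellant = m₀ − m_final = 27100 − 17,782.9 = 9,317.1 kg.

total propellant consumed ≈ 9320 kg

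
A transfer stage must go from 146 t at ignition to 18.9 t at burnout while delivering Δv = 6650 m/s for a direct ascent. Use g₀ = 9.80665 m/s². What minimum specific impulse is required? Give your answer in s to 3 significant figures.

Isp ≈ 332 s

ln(m₀/m_f) = ln(146000/18900) = ln(7.725) = 2.0444.
Rocket equation: v_e = Δv / ln(m₀/m_f) = 6650 / 2.0444 = 3252.7 m/s.
Isp = v_e / g₀ = 3252.7 / 9.80665 = 331.7 s.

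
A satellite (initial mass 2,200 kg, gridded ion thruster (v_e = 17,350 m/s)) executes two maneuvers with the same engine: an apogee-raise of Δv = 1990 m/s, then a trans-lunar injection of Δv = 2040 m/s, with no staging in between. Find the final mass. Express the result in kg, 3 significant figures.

After the first burn: m = 2200 × exp(−1990/17350.0) = 2200 × 0.89164 = 1,961.61 kg.
After the second burn: m = 1,961.61 × exp(−2040/17350.0) = 1,961.61 × 0.88907 = 1,744.01 kg.

final mass ≈ 1740 kg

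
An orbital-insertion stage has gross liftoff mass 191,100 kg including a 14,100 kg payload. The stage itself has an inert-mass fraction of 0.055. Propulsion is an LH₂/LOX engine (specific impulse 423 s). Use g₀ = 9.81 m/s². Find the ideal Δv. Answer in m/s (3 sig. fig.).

Δv ≈ 8640 m/s

Stage wet mass = m₀ − payload = 191,100 − 14,100 = 177,000 kg.
Stage dry mass = ε × stage wet mass = 0.055 × 177,000 = 9,735 kg.
Burnout mass m_f = stage dry + payload = 9,735 + 14,100 = 23,835 kg.
v_e = Isp · g₀ = 423 × 9.81 = 4149.6 m/s.
From the ideal rocket equation, Δv = v_e · ln(191,100/23,835) = 4149.6 × ln(8.018) = 4149.6 × 2.0816 ≈ 8638 m/s.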